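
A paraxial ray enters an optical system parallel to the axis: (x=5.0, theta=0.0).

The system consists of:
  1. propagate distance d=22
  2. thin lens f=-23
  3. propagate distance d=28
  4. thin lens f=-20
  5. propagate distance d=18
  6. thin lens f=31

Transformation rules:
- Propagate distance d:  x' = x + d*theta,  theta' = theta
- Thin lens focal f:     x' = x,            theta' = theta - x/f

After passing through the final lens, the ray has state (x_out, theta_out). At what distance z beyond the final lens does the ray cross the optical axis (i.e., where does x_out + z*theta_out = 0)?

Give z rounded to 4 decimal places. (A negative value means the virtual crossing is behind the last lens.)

Answer: 734.4124

Derivation:
Initial: x=5.0000 theta=0.0000
After 1 (propagate distance d=22): x=5.0000 theta=0.0000
After 2 (thin lens f=-23): x=5.0000 theta=5/23 (≈0.2174)
After 3 (propagate distance d=28): x=255/23 (≈11.0870) theta=5/23 (≈0.2174)
After 4 (thin lens f=-20): x=255/23 (≈11.0870) theta=71/92 (≈0.7717)
After 5 (propagate distance d=18): x=1149/46 (≈24.9783) theta=71/92 (≈0.7717)
After 6 (thin lens f=31): x=1149/46 (≈24.9783) theta=-97/2852 (≈-0.0340)
z_focus = -x_out/theta_out = -(1149/46)/(-97/2852) = 71238/97 ≈ 734.4124
Rounded to 4 decimal places: z = 734.4124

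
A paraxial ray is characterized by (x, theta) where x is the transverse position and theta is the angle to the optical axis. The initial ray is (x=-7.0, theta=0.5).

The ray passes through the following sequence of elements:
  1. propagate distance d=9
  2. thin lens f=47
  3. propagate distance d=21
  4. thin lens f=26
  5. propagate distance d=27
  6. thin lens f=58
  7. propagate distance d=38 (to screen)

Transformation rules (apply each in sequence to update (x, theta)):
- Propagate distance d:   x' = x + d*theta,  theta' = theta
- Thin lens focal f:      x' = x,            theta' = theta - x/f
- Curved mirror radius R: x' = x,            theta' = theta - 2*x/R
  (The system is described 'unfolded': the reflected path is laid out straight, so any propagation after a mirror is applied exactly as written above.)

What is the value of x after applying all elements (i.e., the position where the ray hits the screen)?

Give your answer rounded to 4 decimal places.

Initial: x=-7.0000 theta=0.5000
After 1 (propagate distance d=9): x=-2.5000 theta=0.5000
After 2 (thin lens f=47): x=-2.5000 theta=26/47 (≈0.5532)
After 3 (propagate distance d=21): x=857/94 (≈9.1170) theta=26/47 (≈0.5532)
After 4 (thin lens f=26): x=857/94 (≈9.1170) theta=495/2444 (≈0.2025)
After 5 (propagate distance d=27): x=35647/2444 (≈14.5855) theta=495/2444 (≈0.2025)
After 6 (thin lens f=58): x=35647/2444 (≈14.5855) theta=-6937/141752 (≈-0.0489)
After 7 (propagate distance d=38 (to screen)): x=225490/17719 (≈12.7259) theta=-6937/141752 (≈-0.0489)
Rounded to 4 decimal places: x = 12.7259

Answer: 12.7259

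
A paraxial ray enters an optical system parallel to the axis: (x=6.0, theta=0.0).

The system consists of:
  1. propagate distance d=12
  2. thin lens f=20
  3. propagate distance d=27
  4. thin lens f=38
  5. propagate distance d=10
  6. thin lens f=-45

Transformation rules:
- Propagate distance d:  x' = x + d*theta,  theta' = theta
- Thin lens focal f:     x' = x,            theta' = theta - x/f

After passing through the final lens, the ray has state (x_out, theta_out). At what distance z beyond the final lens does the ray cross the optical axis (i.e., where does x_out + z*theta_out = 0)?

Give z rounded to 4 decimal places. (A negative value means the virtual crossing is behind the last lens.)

Answer: -13.1507

Derivation:
Initial: x=6.0000 theta=0.0000
After 1 (propagate distance d=12): x=6.0000 theta=0.0000
After 2 (thin lens f=20): x=6.0000 theta=-0.3000
After 3 (propagate distance d=27): x=-2.1000 theta=-0.3000
After 4 (thin lens f=38): x=-2.1000 theta=-93/380 (≈-0.2447)
After 5 (propagate distance d=10): x=-432/95 (≈-4.5474) theta=-93/380 (≈-0.2447)
After 6 (thin lens f=-45): x=-432/95 (≈-4.5474) theta=-657/1900 (≈-0.3458)
z_focus = -x_out/theta_out = -(-432/95)/(-657/1900) = -960/73 ≈ -13.1507
Rounded to 4 decimal places: z = -13.1507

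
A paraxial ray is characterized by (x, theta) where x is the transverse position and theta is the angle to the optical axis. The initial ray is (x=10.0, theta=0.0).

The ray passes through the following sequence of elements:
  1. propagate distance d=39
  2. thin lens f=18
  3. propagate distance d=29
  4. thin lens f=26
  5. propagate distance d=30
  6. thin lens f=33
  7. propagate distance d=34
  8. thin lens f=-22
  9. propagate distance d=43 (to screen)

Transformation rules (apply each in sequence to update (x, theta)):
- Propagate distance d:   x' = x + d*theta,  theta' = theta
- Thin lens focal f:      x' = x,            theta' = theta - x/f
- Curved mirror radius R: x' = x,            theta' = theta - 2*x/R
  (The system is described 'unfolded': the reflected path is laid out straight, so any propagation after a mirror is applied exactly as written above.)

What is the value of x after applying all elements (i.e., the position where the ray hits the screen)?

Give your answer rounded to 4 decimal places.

Answer: -24.0789

Derivation:
Initial: x=10.0000 theta=0.0000
After 1 (propagate distance d=39): x=10.0000 theta=0.0000
After 2 (thin lens f=18): x=10.0000 theta=-5/9 (≈-0.5556)
After 3 (propagate distance d=29): x=-55/9 (≈-6.1111) theta=-5/9 (≈-0.5556)
After 4 (thin lens f=26): x=-55/9 (≈-6.1111) theta=-25/78 (≈-0.3205)
After 5 (propagate distance d=30): x=-1840/117 (≈-15.7265) theta=-25/78 (≈-0.3205)
After 6 (thin lens f=33): x=-1840/117 (≈-15.7265) theta=1205/7722 (≈0.1560)
After 7 (propagate distance d=34): x=-3095/297 (≈-10.4209) theta=1205/7722 (≈0.1560)
After 8 (thin lens f=-22): x=-3095/297 (≈-10.4209) theta=-13490/42471 (≈-0.3176)
After 9 (propagate distance d=43 (to screen)): x=-340885/14157 (≈-24.0789) theta=-13490/42471 (≈-0.3176)
Rounded to 4 decimal places: x = -24.0789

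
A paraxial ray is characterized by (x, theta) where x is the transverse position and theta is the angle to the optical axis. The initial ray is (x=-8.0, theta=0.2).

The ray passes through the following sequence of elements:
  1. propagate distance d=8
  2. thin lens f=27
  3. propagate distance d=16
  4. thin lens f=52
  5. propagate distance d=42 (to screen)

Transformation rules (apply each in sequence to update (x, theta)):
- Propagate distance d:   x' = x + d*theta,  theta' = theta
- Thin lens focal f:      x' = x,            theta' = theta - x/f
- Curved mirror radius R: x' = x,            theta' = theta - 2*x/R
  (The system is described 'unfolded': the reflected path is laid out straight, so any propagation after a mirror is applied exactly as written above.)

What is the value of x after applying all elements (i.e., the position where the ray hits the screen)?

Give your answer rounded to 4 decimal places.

Answer: 18.4695

Derivation:
Initial: x=-8.0000 theta=0.2000
After 1 (propagate distance d=8): x=-6.4000 theta=0.2000
After 2 (thin lens f=27): x=-6.4000 theta=59/135 (≈0.4370)
After 3 (propagate distance d=16): x=16/27 (≈0.5926) theta=59/135 (≈0.4370)
After 4 (thin lens f=52): x=16/27 (≈0.5926) theta=83/195 (≈0.4256)
After 5 (propagate distance d=42 (to screen)): x=32414/1755 (≈18.4695) theta=83/195 (≈0.4256)
Rounded to 4 decimal places: x = 18.4695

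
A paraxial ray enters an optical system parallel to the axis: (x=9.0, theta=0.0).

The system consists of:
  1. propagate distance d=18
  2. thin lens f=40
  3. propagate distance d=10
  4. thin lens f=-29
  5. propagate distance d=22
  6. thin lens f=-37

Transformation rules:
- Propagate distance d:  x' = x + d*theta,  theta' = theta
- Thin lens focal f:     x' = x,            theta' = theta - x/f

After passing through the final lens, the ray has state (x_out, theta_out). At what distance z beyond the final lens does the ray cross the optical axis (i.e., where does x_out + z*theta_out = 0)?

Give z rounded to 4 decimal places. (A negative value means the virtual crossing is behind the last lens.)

Initial: x=9.0000 theta=0.0000
After 1 (propagate distance d=18): x=9.0000 theta=0.0000
After 2 (thin lens f=40): x=9.0000 theta=-0.2250
After 3 (propagate distance d=10): x=6.7500 theta=-0.2250
After 4 (thin lens f=-29): x=6.7500 theta=9/1160 (≈0.0078)
After 5 (propagate distance d=22): x=2007/290 (≈6.9207) theta=9/1160 (≈0.0078)
After 6 (thin lens f=-37): x=2007/290 (≈6.9207) theta=8361/42920 (≈0.1948)
z_focus = -x_out/theta_out = -(2007/290)/(8361/42920) = -33004/929 ≈ -35.5264
Rounded to 4 decimal places: z = -35.5264

Answer: -35.5264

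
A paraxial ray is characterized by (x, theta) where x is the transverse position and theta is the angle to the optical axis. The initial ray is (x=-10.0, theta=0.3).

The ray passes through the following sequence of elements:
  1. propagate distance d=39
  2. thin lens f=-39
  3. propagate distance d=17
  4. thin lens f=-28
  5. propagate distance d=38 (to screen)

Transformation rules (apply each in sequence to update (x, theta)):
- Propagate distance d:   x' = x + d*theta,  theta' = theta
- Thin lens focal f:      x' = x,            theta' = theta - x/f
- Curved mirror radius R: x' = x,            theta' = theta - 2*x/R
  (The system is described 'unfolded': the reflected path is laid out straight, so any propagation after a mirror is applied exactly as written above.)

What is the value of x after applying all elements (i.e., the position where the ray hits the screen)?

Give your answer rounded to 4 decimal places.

Answer: 30.8317

Derivation:
Initial: x=-10.0000 theta=0.3000
After 1 (propagate distance d=39): x=1.7000 theta=0.3000
After 2 (thin lens f=-39): x=1.7000 theta=67/195 (≈0.3436)
After 3 (propagate distance d=17): x=2941/390 (≈7.5410) theta=67/195 (≈0.3436)
After 4 (thin lens f=-28): x=2941/390 (≈7.5410) theta=2231/3640 (≈0.6129)
After 5 (propagate distance d=38 (to screen)): x=168341/5460 (≈30.8317) theta=2231/3640 (≈0.6129)
Rounded to 4 decimal places: x = 30.8317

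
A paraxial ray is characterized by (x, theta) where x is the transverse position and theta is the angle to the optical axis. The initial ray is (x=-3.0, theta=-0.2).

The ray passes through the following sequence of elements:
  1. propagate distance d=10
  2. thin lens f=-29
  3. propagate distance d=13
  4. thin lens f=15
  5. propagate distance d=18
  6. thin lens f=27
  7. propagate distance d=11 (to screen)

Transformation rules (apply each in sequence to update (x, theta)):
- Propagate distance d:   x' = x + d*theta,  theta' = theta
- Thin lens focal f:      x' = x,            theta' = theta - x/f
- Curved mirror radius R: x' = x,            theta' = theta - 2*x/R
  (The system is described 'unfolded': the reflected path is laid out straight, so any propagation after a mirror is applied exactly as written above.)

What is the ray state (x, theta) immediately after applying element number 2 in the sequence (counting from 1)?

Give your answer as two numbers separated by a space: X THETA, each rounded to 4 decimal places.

Initial: x=-3.0000 theta=-0.2000
After 1 (propagate distance d=10): x=-5.0000 theta=-0.2000
After 2 (thin lens f=-29): x=-5.0000 theta=-54/145 (≈-0.3724)
Rounded to 4 decimal places: x = -5.0000, theta = -0.3724

Answer: -5.0000 -0.3724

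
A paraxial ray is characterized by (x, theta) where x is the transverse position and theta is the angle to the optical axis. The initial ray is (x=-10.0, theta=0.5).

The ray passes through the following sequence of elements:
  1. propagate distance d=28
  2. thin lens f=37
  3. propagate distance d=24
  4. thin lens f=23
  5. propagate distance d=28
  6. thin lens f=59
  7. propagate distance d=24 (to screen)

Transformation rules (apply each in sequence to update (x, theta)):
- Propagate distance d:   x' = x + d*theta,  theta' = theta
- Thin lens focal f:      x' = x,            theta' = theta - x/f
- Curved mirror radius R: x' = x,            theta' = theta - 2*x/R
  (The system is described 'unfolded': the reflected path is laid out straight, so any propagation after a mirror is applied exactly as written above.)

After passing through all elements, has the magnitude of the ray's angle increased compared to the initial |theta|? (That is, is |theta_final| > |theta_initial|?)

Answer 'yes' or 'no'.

Initial: x=-10.0000 theta=0.5000
After 1 (propagate distance d=28): x=4.0000 theta=0.5000
After 2 (thin lens f=37): x=4.0000 theta=29/74 (≈0.3919)
After 3 (propagate distance d=24): x=496/37 (≈13.4054) theta=29/74 (≈0.3919)
After 4 (thin lens f=23): x=496/37 (≈13.4054) theta=-325/1702 (≈-0.1910)
After 5 (propagate distance d=28): x=6858/851 (≈8.0588) theta=-325/1702 (≈-0.1910)
After 6 (thin lens f=59): x=6858/851 (≈8.0588) theta=-32891/100418 (≈-0.3275)
After 7 (propagate distance d=24 (to screen)): x=9930/50209 (≈0.1978) theta=-32891/100418 (≈-0.3275)
|theta_initial|=0.5000 |theta_final|=32891/100418 (≈0.3275) -> not increased

Answer: no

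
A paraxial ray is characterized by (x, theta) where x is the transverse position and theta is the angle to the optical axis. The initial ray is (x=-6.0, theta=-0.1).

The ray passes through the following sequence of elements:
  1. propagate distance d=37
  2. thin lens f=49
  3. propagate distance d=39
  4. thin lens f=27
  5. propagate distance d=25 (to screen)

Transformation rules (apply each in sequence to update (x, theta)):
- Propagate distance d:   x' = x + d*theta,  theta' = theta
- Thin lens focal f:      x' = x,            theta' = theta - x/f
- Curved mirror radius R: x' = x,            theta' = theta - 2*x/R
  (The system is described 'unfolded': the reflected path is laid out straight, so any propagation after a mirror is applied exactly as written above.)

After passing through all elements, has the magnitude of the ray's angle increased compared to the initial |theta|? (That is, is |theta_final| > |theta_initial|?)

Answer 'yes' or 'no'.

Answer: yes

Derivation:
Initial: x=-6.0000 theta=-0.1000
After 1 (propagate distance d=37): x=-9.7000 theta=-0.1000
After 2 (thin lens f=49): x=-9.7000 theta=24/245 (≈0.0980)
After 3 (propagate distance d=39): x=-2881/490 (≈-5.8796) theta=24/245 (≈0.0980)
After 4 (thin lens f=27): x=-2881/490 (≈-5.8796) theta=4177/13230 (≈0.3157)
After 5 (propagate distance d=25 (to screen)): x=13319/6615 (≈2.0135) theta=4177/13230 (≈0.3157)
|theta_initial|=0.1000 |theta_final|=4177/13230 (≈0.3157) -> increased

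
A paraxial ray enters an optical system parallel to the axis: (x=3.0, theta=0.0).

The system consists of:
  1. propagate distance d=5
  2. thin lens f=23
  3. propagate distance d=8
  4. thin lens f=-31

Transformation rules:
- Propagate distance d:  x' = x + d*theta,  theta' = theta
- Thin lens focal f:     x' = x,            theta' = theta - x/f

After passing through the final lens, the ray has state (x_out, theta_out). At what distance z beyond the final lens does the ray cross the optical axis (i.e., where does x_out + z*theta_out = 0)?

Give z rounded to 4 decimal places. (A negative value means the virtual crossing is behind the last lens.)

Answer: 29.0625

Derivation:
Initial: x=3.0000 theta=0.0000
After 1 (propagate distance d=5): x=3.0000 theta=0.0000
After 2 (thin lens f=23): x=3.0000 theta=-3/23 (≈-0.1304)
After 3 (propagate distance d=8): x=45/23 (≈1.9565) theta=-3/23 (≈-0.1304)
After 4 (thin lens f=-31): x=45/23 (≈1.9565) theta=-48/713 (≈-0.0673)
z_focus = -x_out/theta_out = -(45/23)/(-48/713) = 29.0625
Rounded to 4 decimal places: z = 29.0625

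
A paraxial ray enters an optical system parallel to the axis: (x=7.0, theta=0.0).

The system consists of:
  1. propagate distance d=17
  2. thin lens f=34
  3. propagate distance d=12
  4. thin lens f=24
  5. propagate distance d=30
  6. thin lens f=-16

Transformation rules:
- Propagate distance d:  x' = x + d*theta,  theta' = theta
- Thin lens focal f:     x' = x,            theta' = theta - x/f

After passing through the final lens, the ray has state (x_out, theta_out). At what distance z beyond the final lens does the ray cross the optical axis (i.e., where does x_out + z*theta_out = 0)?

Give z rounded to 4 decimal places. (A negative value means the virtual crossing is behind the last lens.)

Initial: x=7.0000 theta=0.0000
After 1 (propagate distance d=17): x=7.0000 theta=0.0000
After 2 (thin lens f=34): x=7.0000 theta=-7/34 (≈-0.2059)
After 3 (propagate distance d=12): x=77/17 (≈4.5294) theta=-7/34 (≈-0.2059)
After 4 (thin lens f=24): x=77/17 (≈4.5294) theta=-161/408 (≈-0.3946)
After 5 (propagate distance d=30): x=-497/68 (≈-7.3088) theta=-161/408 (≈-0.3946)
After 6 (thin lens f=-16): x=-497/68 (≈-7.3088) theta=-2779/3264 (≈-0.8514)
z_focus = -x_out/theta_out = -(-497/68)/(-2779/3264) = -3408/397 ≈ -8.5844
Rounded to 4 decimal places: z = -8.5844

Answer: -8.5844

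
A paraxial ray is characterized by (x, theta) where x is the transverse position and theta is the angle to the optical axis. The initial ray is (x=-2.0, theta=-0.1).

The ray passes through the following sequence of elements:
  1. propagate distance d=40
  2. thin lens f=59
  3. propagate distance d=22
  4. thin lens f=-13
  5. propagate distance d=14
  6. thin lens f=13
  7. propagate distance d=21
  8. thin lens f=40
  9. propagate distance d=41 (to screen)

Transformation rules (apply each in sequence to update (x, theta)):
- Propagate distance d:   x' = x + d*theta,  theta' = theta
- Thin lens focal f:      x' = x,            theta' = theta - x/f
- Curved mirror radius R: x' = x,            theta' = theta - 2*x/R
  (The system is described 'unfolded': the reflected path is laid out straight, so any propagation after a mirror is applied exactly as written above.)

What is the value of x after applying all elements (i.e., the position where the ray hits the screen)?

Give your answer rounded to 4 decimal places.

Answer: 20.2965

Derivation:
Initial: x=-2.0000 theta=-0.1000
After 1 (propagate distance d=40): x=-6.0000 theta=-0.1000
After 2 (thin lens f=59): x=-6.0000 theta=1/590 (≈0.0017)
After 3 (propagate distance d=22): x=-1759/295 (≈-5.9627) theta=1/590 (≈0.0017)
After 4 (thin lens f=-13): x=-1759/295 (≈-5.9627) theta=-701/1534 (≈-0.4570)
After 5 (propagate distance d=14): x=-47402/3835 (≈-12.3604) theta=-701/1534 (≈-0.4570)
After 6 (thin lens f=13): x=-47402/3835 (≈-12.3604) theta=49239/99710 (≈0.4938)
After 7 (propagate distance d=21): x=-198433/99710 (≈-1.9901) theta=49239/99710 (≈0.4938)
After 8 (thin lens f=40): x=-198433/99710 (≈-1.9901) theta=2167993/3988400 (≈0.5436)
After 9 (propagate distance d=41 (to screen)): x=80950393/3988400 (≈20.2965) theta=2167993/3988400 (≈0.5436)
Rounded to 4 decimal places: x = 20.2965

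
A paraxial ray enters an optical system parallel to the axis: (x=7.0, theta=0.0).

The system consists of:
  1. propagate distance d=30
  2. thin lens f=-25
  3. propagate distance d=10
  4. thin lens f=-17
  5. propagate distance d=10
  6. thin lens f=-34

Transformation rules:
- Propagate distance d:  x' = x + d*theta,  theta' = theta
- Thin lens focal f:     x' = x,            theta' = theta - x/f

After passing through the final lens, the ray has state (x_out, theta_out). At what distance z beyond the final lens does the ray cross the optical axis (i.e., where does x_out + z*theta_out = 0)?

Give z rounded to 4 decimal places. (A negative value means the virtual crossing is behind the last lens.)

Answer: -13.1495

Derivation:
Initial: x=7.0000 theta=0.0000
After 1 (propagate distance d=30): x=7.0000 theta=0.0000
After 2 (thin lens f=-25): x=7.0000 theta=0.2800
After 3 (propagate distance d=10): x=9.8000 theta=0.2800
After 4 (thin lens f=-17): x=9.8000 theta=364/425 (≈0.8565)
After 5 (propagate distance d=10): x=1561/85 (≈18.3647) theta=364/425 (≈0.8565)
After 6 (thin lens f=-34): x=1561/85 (≈18.3647) theta=20181/14450 (≈1.3966)
z_focus = -x_out/theta_out = -(1561/85)/(20181/14450) = -37910/2883 ≈ -13.1495
Rounded to 4 decimal places: z = -13.1495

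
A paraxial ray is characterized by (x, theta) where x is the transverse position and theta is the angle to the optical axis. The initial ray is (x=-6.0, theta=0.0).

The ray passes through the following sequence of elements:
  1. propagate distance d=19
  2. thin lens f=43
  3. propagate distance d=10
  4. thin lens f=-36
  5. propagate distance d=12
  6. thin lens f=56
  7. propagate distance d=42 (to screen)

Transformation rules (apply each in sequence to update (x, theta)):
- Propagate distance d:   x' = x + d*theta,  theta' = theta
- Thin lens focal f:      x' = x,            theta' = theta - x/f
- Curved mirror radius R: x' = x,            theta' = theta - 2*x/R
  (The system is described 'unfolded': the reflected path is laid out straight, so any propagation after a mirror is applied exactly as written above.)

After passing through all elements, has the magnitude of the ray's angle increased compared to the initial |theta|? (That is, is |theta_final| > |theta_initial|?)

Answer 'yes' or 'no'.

Initial: x=-6.0000 theta=0.0000
After 1 (propagate distance d=19): x=-6.0000 theta=0.0000
After 2 (thin lens f=43): x=-6.0000 theta=6/43 (≈0.1395)
After 3 (propagate distance d=10): x=-198/43 (≈-4.6047) theta=6/43 (≈0.1395)
After 4 (thin lens f=-36): x=-198/43 (≈-4.6047) theta=1/86 (≈0.0116)
After 5 (propagate distance d=12): x=-192/43 (≈-4.4651) theta=1/86 (≈0.0116)
After 6 (thin lens f=56): x=-192/43 (≈-4.4651) theta=55/602 (≈0.0914)
After 7 (propagate distance d=42 (to screen)): x=-27/43 (≈-0.6279) theta=55/602 (≈0.0914)
|theta_initial|=0.0000 |theta_final|=55/602 (≈0.0914) -> increased

Answer: yes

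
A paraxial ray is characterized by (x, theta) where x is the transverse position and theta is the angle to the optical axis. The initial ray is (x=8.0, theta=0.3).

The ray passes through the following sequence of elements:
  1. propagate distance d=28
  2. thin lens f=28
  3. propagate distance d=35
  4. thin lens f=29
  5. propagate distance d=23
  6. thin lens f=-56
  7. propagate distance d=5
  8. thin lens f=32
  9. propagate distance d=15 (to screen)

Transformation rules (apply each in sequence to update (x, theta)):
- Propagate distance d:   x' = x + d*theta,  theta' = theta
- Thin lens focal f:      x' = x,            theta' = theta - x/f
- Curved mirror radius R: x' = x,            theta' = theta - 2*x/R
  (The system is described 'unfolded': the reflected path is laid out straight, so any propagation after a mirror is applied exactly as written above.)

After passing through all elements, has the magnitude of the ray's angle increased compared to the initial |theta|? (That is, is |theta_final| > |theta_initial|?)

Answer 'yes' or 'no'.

Answer: yes

Derivation:
Initial: x=8.0000 theta=0.3000
After 1 (propagate distance d=28): x=16.4000 theta=0.3000
After 2 (thin lens f=28): x=16.4000 theta=-2/7 (≈-0.2857)
After 3 (propagate distance d=35): x=6.4000 theta=-2/7 (≈-0.2857)
After 4 (thin lens f=29): x=6.4000 theta=-514/1015 (≈-0.5064)
After 5 (propagate distance d=23): x=-5326/1015 (≈-5.2473) theta=-514/1015 (≈-0.5064)
After 6 (thin lens f=-56): x=-5326/1015 (≈-5.2473) theta=-3411/5684 (≈-0.6001)
After 7 (propagate distance d=5): x=-234403/28420 (≈-8.2478) theta=-3411/5684 (≈-0.6001)
After 8 (thin lens f=32): x=-234403/28420 (≈-8.2478) theta=-311357/909440 (≈-0.3424)
After 9 (propagate distance d=15 (to screen)): x=-12171251/909440 (≈-13.3832) theta=-311357/909440 (≈-0.3424)
|theta_initial|=0.3000 |theta_final|=311357/909440 (≈0.3424) -> increased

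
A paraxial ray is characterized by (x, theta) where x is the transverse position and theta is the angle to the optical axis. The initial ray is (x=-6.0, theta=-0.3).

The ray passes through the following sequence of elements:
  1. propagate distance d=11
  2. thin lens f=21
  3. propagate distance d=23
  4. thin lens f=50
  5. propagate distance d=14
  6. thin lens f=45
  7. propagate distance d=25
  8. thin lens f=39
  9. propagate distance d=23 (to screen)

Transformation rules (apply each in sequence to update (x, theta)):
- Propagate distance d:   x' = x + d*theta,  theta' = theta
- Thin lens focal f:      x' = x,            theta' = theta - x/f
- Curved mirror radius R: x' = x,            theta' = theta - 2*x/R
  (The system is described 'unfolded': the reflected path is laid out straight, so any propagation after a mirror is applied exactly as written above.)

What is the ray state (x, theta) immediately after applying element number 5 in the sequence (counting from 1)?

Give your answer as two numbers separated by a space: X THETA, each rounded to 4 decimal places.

Initial: x=-6.0000 theta=-0.3000
After 1 (propagate distance d=11): x=-9.3000 theta=-0.3000
After 2 (thin lens f=21): x=-9.3000 theta=1/7 (≈0.1429)
After 3 (propagate distance d=23): x=-421/70 (≈-6.0143) theta=1/7 (≈0.1429)
After 4 (thin lens f=50): x=-421/70 (≈-6.0143) theta=921/3500 (≈0.2631)
After 5 (propagate distance d=14): x=-2039/875 (≈-2.3303) theta=921/3500 (≈0.2631)
Rounded to 4 decimal places: x = -2.3303, theta = 0.2631

Answer: -2.3303 0.2631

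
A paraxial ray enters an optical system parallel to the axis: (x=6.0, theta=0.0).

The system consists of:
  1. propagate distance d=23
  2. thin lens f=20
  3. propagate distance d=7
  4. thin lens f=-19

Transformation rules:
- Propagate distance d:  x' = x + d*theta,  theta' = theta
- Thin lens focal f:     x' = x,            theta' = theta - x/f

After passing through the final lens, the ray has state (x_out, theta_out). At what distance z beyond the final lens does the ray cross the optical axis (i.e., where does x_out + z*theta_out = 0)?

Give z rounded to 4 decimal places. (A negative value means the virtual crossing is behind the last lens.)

Initial: x=6.0000 theta=0.0000
After 1 (propagate distance d=23): x=6.0000 theta=0.0000
After 2 (thin lens f=20): x=6.0000 theta=-0.3000
After 3 (propagate distance d=7): x=3.9000 theta=-0.3000
After 4 (thin lens f=-19): x=3.9000 theta=-9/95 (≈-0.0947)
z_focus = -x_out/theta_out = -(3.9000)/(-9/95) = 247/6 ≈ 41.1667
Rounded to 4 decimal places: z = 41.1667

Answer: 41.1667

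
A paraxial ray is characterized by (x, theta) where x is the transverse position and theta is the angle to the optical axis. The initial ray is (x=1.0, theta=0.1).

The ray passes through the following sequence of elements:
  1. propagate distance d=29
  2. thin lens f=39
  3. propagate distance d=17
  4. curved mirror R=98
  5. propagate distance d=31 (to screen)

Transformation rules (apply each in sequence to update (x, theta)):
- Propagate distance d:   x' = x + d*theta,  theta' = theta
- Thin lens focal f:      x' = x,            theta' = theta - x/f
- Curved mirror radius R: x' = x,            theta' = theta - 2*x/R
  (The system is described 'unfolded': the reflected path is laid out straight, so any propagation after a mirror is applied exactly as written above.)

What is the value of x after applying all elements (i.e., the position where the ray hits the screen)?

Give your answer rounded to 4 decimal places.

Initial: x=1.0000 theta=0.1000
After 1 (propagate distance d=29): x=3.9000 theta=0.1000
After 2 (thin lens f=39): x=3.9000 theta=0.0000
After 3 (propagate distance d=17): x=3.9000 theta=0.0000
After 4 (curved mirror R=98): x=3.9000 theta=-39/490 (≈-0.0796)
After 5 (propagate distance d=31 (to screen)): x=351/245 (≈1.4327) theta=-39/490 (≈-0.0796)
Rounded to 4 decimal places: x = 1.4327

Answer: 1.4327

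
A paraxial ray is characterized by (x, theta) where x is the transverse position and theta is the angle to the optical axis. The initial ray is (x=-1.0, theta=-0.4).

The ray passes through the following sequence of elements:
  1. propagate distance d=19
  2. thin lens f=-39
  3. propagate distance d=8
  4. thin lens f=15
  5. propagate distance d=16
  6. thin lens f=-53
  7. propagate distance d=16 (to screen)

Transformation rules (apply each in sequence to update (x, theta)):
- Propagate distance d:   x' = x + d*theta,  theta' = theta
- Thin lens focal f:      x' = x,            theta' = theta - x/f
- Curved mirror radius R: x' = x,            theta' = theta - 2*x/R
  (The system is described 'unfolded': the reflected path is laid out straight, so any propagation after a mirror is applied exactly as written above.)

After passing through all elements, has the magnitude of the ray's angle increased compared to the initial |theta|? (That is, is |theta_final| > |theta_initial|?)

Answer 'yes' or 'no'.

Answer: no

Derivation:
Initial: x=-1.0000 theta=-0.4000
After 1 (propagate distance d=19): x=-8.6000 theta=-0.4000
After 2 (thin lens f=-39): x=-8.6000 theta=-121/195 (≈-0.6205)
After 3 (propagate distance d=8): x=-529/39 (≈-13.5641) theta=-121/195 (≈-0.6205)
After 4 (thin lens f=15): x=-529/39 (≈-13.5641) theta=166/585 (≈0.2838)
After 5 (propagate distance d=16): x=-5279/585 (≈-9.0239) theta=166/585 (≈0.2838)
After 6 (thin lens f=-53): x=-5279/585 (≈-9.0239) theta=391/3445 (≈0.1135)
After 7 (propagate distance d=16 (to screen)): x=-17191/2385 (≈-7.2080) theta=391/3445 (≈0.1135)
|theta_initial|=0.4000 |theta_final|=391/3445 (≈0.1135) -> not increased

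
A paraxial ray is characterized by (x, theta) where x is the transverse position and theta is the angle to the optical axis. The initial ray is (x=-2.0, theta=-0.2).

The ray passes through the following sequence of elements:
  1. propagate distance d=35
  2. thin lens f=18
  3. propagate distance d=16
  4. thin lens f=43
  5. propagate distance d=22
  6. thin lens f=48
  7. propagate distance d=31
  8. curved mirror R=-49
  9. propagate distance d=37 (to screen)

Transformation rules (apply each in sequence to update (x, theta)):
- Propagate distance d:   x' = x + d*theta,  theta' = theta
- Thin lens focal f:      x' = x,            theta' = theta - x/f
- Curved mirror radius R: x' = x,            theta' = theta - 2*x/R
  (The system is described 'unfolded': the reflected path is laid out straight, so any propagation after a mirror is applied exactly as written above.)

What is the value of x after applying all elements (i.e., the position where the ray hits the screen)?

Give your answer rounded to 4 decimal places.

Answer: 46.1972

Derivation:
Initial: x=-2.0000 theta=-0.2000
After 1 (propagate distance d=35): x=-9.0000 theta=-0.2000
After 2 (thin lens f=18): x=-9.0000 theta=0.3000
After 3 (propagate distance d=16): x=-4.2000 theta=0.3000
After 4 (thin lens f=43): x=-4.2000 theta=171/430 (≈0.3977)
After 5 (propagate distance d=22): x=978/215 (≈4.5488) theta=171/430 (≈0.3977)
After 6 (thin lens f=48): x=978/215 (≈4.5488) theta=521/1720 (≈0.3029)
After 7 (propagate distance d=31): x=4795/344 (≈13.9390) theta=521/1720 (≈0.3029)
After 8 (curved mirror R=-49): x=4795/344 (≈13.9390) theta=10497/12040 (≈0.8718)
After 9 (propagate distance d=37 (to screen)): x=278107/6020 (≈46.1972) theta=10497/12040 (≈0.8718)
Rounded to 4 decimal places: x = 46.1972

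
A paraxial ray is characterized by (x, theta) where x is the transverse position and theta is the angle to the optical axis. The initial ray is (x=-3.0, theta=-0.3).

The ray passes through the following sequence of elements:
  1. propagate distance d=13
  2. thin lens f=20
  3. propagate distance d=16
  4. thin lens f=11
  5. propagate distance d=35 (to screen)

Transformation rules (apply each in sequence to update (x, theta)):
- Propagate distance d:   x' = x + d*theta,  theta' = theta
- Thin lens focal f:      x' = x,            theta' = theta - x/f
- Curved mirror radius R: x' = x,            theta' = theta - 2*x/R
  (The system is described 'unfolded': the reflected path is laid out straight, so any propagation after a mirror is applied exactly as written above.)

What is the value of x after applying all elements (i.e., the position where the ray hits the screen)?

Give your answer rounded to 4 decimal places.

Answer: 15.0586

Derivation:
Initial: x=-3.0000 theta=-0.3000
After 1 (propagate distance d=13): x=-6.9000 theta=-0.3000
After 2 (thin lens f=20): x=-6.9000 theta=0.0450
After 3 (propagate distance d=16): x=-6.1800 theta=0.0450
After 4 (thin lens f=11): x=-6.1800 theta=267/440 (≈0.6068)
After 5 (propagate distance d=35 (to screen)): x=33129/2200 (≈15.0586) theta=267/440 (≈0.6068)
Rounded to 4 decimal places: x = 15.0586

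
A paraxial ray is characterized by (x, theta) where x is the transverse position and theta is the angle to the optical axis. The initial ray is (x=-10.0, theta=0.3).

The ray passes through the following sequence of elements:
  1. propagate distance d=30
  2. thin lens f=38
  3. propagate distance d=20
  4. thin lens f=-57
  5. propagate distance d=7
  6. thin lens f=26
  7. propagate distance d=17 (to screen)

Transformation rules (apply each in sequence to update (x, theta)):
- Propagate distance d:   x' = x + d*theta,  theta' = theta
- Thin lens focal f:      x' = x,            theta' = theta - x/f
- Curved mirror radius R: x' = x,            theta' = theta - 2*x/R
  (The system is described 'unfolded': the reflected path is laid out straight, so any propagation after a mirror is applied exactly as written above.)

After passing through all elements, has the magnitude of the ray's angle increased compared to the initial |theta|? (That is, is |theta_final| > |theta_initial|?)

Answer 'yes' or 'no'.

Answer: no

Derivation:
Initial: x=-10.0000 theta=0.3000
After 1 (propagate distance d=30): x=-1.0000 theta=0.3000
After 2 (thin lens f=38): x=-1.0000 theta=31/95 (≈0.3263)
After 3 (propagate distance d=20): x=105/19 (≈5.5263) theta=31/95 (≈0.3263)
After 4 (thin lens f=-57): x=105/19 (≈5.5263) theta=764/1805 (≈0.4233)
After 5 (propagate distance d=7): x=15323/1805 (≈8.4892) theta=764/1805 (≈0.4233)
After 6 (thin lens f=26): x=15323/1805 (≈8.4892) theta=239/2470 (≈0.0968)
After 7 (propagate distance d=17 (to screen)): x=95119/9386 (≈10.1341) theta=239/2470 (≈0.0968)
|theta_initial|=0.3000 |theta_final|=239/2470 (≈0.0968) -> not increased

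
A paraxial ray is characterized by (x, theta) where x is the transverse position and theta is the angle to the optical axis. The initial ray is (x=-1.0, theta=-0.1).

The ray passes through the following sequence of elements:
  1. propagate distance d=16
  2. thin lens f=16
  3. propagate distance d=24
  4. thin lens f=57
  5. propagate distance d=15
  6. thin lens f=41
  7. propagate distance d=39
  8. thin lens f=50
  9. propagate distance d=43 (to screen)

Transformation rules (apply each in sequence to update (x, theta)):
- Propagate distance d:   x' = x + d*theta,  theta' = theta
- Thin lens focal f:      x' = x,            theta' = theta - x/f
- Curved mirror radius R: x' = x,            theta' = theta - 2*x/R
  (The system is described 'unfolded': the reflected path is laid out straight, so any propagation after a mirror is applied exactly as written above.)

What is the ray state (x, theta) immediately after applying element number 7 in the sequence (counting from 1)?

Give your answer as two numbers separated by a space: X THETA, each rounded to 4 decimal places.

Answer: 3.1963 0.0787

Derivation:
Initial: x=-1.0000 theta=-0.1000
After 1 (propagate distance d=16): x=-2.6000 theta=-0.1000
After 2 (thin lens f=16): x=-2.6000 theta=0.0625
After 3 (propagate distance d=24): x=-1.1000 theta=0.0625
After 4 (thin lens f=57): x=-1.1000 theta=373/4560 (≈0.0818)
After 5 (propagate distance d=15): x=193/1520 (≈0.1270) theta=373/4560 (≈0.0818)
After 6 (thin lens f=41): x=193/1520 (≈0.1270) theta=7357/93480 (≈0.0787)
After 7 (propagate distance d=39): x=39839/12464 (≈3.1963) theta=7357/93480 (≈0.0787)
Rounded to 4 decimal places: x = 3.1963, theta = 0.0787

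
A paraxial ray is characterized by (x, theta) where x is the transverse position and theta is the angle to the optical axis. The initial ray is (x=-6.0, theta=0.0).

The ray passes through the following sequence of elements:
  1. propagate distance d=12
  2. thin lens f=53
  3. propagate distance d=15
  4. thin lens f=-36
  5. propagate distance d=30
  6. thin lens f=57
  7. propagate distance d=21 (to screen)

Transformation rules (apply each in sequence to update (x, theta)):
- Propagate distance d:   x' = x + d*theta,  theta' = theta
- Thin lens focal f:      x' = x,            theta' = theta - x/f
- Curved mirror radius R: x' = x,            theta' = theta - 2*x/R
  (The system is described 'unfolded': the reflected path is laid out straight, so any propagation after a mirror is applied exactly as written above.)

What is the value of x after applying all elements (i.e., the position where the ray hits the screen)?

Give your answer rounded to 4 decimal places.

Initial: x=-6.0000 theta=0.0000
After 1 (propagate distance d=12): x=-6.0000 theta=0.0000
After 2 (thin lens f=53): x=-6.0000 theta=6/53 (≈0.1132)
After 3 (propagate distance d=15): x=-228/53 (≈-4.3019) theta=6/53 (≈0.1132)
After 4 (thin lens f=-36): x=-228/53 (≈-4.3019) theta=-1/159 (≈-0.0063)
After 5 (propagate distance d=30): x=-238/53 (≈-4.4906) theta=-1/159 (≈-0.0063)
After 6 (thin lens f=57): x=-238/53 (≈-4.4906) theta=73/1007 (≈0.0725)
After 7 (propagate distance d=21 (to screen)): x=-2989/1007 (≈-2.9682) theta=73/1007 (≈0.0725)
Rounded to 4 decimal places: x = -2.9682

Answer: -2.9682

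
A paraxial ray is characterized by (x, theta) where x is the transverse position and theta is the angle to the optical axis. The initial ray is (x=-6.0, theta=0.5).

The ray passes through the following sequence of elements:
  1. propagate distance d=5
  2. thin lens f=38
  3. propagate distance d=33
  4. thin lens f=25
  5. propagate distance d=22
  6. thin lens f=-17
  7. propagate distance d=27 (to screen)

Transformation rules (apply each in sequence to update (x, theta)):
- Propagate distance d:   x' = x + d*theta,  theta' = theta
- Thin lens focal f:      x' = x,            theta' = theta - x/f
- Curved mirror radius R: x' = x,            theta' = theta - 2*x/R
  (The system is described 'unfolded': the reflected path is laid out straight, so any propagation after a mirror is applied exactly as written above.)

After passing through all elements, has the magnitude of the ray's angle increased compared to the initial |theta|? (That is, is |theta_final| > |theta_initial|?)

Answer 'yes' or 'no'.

Initial: x=-6.0000 theta=0.5000
After 1 (propagate distance d=5): x=-3.5000 theta=0.5000
After 2 (thin lens f=38): x=-3.5000 theta=45/76 (≈0.5921)
After 3 (propagate distance d=33): x=1219/76 (≈16.0395) theta=45/76 (≈0.5921)
After 4 (thin lens f=25): x=1219/76 (≈16.0395) theta=-47/950 (≈-0.0495)
After 5 (propagate distance d=22): x=28407/1900 (≈14.9511) theta=-47/950 (≈-0.0495)
After 6 (thin lens f=-17): x=28407/1900 (≈14.9511) theta=0.8300
After 7 (propagate distance d=27 (to screen)): x=35493/950 (≈37.3611) theta=0.8300
|theta_initial|=0.5000 |theta_final|=0.8300 -> increased

Answer: yes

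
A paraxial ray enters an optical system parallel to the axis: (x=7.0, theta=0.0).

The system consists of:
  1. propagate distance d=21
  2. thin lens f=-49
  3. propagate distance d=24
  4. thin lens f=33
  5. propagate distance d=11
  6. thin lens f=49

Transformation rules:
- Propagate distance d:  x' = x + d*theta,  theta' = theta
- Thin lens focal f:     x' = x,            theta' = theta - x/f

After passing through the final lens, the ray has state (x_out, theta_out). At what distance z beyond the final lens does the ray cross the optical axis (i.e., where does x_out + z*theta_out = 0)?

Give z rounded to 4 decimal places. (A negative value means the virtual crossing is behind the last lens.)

Initial: x=7.0000 theta=0.0000
After 1 (propagate distance d=21): x=7.0000 theta=0.0000
After 2 (thin lens f=-49): x=7.0000 theta=1/7 (≈0.1429)
After 3 (propagate distance d=24): x=73/7 (≈10.4286) theta=1/7 (≈0.1429)
After 4 (thin lens f=33): x=73/7 (≈10.4286) theta=-40/231 (≈-0.1732)
After 5 (propagate distance d=11): x=179/21 (≈8.5238) theta=-40/231 (≈-0.1732)
After 6 (thin lens f=49): x=179/21 (≈8.5238) theta=-3929/11319 (≈-0.3471)
z_focus = -x_out/theta_out = -(179/21)/(-3929/11319) = 96481/3929 ≈ 24.5561
Rounded to 4 decimal places: z = 24.5561

Answer: 24.5561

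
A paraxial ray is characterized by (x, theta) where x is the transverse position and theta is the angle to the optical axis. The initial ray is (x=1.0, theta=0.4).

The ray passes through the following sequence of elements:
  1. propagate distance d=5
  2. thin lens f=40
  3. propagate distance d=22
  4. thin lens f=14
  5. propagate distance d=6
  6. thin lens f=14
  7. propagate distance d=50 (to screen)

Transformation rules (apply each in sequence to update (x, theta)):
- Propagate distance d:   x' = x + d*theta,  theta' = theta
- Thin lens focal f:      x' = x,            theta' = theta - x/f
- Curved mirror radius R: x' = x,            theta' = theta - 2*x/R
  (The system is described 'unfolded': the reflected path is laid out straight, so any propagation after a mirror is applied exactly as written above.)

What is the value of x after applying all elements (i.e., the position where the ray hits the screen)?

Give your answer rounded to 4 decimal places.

Answer: -39.9286

Derivation:
Initial: x=1.0000 theta=0.4000
After 1 (propagate distance d=5): x=3.0000 theta=0.4000
After 2 (thin lens f=40): x=3.0000 theta=0.3250
After 3 (propagate distance d=22): x=10.1500 theta=0.3250
After 4 (thin lens f=14): x=10.1500 theta=-0.4000
After 5 (propagate distance d=6): x=7.7500 theta=-0.4000
After 6 (thin lens f=14): x=7.7500 theta=-267/280 (≈-0.9536)
After 7 (propagate distance d=50 (to screen)): x=-559/14 (≈-39.9286) theta=-267/280 (≈-0.9536)
Rounded to 4 decimal places: x = -39.9286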